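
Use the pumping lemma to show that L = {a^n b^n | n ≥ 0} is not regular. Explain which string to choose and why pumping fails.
Language: L = {a^n b^n | n ≥ 0} (equal numbers of a's followed by b's)
Step 1: Assume for contradiction that L is regular, with pumping length p.
Step 2: Choose s = a^p b^p. Then s ∈ L (it has p a's followed by p b's) and |s| ≥ p.
Step 3: Consider any decomposition s = xyz with |xy| ≤ p and |y| > 0. Since |xy| ≤ p and the first p symbols of s are all a's, y = a^k for some k with 1 ≤ k ≤ p.
Step 4: Pumping up (i = 2): xy²z = a^(p+k) b^p, which has more a's than b's, so xy²z ∉ L.
This contradicts the pumping lemma, so L is not regular.

Final answer: Choose s = a^p b^p. Since |xy| ≤ p, y = a^k with k ≥ 1. Then xy²z = a^(p+k) b^p ∉ L.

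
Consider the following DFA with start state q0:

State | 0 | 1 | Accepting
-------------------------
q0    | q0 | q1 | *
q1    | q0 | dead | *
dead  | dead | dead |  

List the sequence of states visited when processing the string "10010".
q0 → q1 → q0 → q0 → q1 → q0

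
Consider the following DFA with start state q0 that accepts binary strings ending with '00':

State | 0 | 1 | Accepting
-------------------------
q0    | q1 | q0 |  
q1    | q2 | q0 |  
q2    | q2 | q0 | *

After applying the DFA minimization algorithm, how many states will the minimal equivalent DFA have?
All 3 states are reachable from q0, so none can be removed as unreachable.
Table-filling: first mark every (accepting, non-accepting) pair as distinguishable (accepting: {q2}; non-accepting: {q0, q1}).
Round 1: (q0, q1) on '0' go to q1 and q2, already distinguishable → mark.
Every pair of states is distinguishable, so the DFA is already minimal.
Equivalence classes: {q0}, {q1}, {q2} → 3 states.

Final answer: 3 states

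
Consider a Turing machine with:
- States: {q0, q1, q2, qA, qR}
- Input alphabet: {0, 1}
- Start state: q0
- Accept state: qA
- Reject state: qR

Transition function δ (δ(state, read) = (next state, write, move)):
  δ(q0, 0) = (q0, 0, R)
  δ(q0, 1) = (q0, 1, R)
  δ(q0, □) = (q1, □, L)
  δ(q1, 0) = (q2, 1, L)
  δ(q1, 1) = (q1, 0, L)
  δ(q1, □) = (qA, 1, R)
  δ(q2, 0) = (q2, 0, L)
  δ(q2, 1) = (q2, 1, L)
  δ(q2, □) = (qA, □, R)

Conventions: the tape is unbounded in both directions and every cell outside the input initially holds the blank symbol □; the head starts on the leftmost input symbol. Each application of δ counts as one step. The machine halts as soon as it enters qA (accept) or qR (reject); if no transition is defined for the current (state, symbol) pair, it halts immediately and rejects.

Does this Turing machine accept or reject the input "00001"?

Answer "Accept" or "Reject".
Step 0: [q0]00001 (head at position 0)
Step 1: δ(q0, 0) = (q0, 0, R)  ⊢  0[q0]0001 (head at position 1)
Step 2: δ(q0, 0) = (q0, 0, R)  ⊢  00[q0]001 (head at position 2)
Step 3: δ(q0, 0) = (q0, 0, R)  ⊢  000[q0]01 (head at position 3)
Step 4: δ(q0, 0) = (q0, 0, R)  ⊢  0000[q0]1 (head at position 4)
Step 5: δ(q0, 1) = (q0, 1, R)  ⊢  00001[q0]□ (head at position 5)
Step 6: δ(q0, □) = (q1, □, L)  ⊢  0000[q1]1□ (head at position 4)
Step 7: δ(q1, 1) = (q1, 0, L)  ⊢  000[q1]00□ (head at position 3)
Step 8: δ(q1, 0) = (q2, 1, L)  ⊢  00[q2]010□ (head at position 2)
Step 9: δ(q2, 0) = (q2, 0, L)  ⊢  0[q2]0010□ (head at position 1)
Step 10: δ(q2, 0) = (q2, 0, L)  ⊢  [q2]00010□ (head at position 0)
Step 11: δ(q2, 0) = (q2, 0, L)  ⊢  [q2]□00010□ (head at position -1)
Step 12: δ(q2, □) = (qA, □, R)  ⊢  □[qA]00010□ (head at position 0)
The machine is in qA, so it halts and accepts.

Final answer: Accept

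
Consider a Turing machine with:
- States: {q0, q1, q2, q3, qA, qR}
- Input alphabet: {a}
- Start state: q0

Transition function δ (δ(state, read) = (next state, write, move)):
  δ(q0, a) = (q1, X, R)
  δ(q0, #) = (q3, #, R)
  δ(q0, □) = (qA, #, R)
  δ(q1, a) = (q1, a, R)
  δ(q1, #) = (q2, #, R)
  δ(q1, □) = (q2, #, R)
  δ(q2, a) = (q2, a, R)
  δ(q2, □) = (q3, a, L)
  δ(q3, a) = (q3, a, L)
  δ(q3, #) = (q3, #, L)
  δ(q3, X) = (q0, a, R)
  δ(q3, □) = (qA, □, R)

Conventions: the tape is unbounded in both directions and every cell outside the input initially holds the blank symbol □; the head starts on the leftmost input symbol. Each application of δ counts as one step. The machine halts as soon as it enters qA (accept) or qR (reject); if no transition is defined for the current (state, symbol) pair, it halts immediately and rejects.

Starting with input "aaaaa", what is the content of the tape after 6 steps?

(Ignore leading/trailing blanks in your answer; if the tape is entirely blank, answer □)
Step 0: [q0]aaaaa (head at position 0)
Step 1: δ(q0, a) = (q1, X, R)  ⊢  X[q1]aaaa (head at position 1)
Step 2: δ(q1, a) = (q1, a, R)  ⊢  Xa[q1]aaa (head at position 2)
Step 3: δ(q1, a) = (q1, a, R)  ⊢  Xaa[q1]aa (head at position 3)
Step 4: δ(q1, a) = (q1, a, R)  ⊢  Xaaa[q1]a (head at position 4)
Step 5: δ(q1, a) = (q1, a, R)  ⊢  Xaaaa[q1]□ (head at position 5)
Step 6: δ(q1, □) = (q2, #, R)  ⊢  Xaaaa#[q2]□ (head at position 6)
Tape after 6 steps (ignoring surrounding blanks): Xaaaa#

Final answer: Tape: Xaaaa#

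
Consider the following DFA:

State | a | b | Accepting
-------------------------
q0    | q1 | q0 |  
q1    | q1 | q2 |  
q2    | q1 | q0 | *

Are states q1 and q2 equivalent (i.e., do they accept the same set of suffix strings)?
Try the suffix ε (the empty string).
From q1: q1 — not accepting.
From q2: q2 — accepting.
The two states disagree on this suffix, so they are not equivalent.

Final answer: No. Distinguishing string: ε (the empty string) - accepted from q2 but not from q1.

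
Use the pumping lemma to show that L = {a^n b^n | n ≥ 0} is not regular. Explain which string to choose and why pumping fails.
Language: L = {a^n b^n | n ≥ 0} (equal numbers of a's followed by b's)
Step 1: Assume for contradiction that L is regular, with pumping length p.
Step 2: Choose s = a^p b^p. Then s ∈ L (it has p a's followed by p b's) and |s| ≥ p.
Step 3: Consider any decomposition s = xyz with |xy| ≤ p and |y| > 0. Since |xy| ≤ p and the first p symbols of s are all a's, y = a^k for some k with 1 ≤ k ≤ p.
Step 4: Pumping up (i = 2): xy²z = a^(p+k) b^p, which has more a's than b's, so xy²z ∉ L.
This contradicts the pumping lemma, so L is not regular.

Final answer: Choose s = a^p b^p. Since |xy| ≤ p, y = a^k with k ≥ 1. Then xy²z = a^(p+k) b^p ∉ L.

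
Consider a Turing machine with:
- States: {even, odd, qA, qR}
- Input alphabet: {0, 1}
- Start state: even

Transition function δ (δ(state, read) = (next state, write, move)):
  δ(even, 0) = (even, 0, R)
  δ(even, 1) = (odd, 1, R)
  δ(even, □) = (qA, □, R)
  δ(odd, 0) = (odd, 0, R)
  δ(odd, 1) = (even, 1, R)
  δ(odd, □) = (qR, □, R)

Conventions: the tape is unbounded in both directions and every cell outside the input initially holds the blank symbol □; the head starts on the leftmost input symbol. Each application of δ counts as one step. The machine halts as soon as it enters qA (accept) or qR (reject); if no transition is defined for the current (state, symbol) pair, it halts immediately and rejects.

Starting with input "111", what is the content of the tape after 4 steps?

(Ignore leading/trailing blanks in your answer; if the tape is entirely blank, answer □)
Step 0: [even]111 (head at position 0)
Step 1: δ(even, 1) = (odd, 1, R)  ⊢  1[odd]11 (head at position 1)
Step 2: δ(odd, 1) = (even, 1, R)  ⊢  11[even]1 (head at position 2)
Step 3: δ(even, 1) = (odd, 1, R)  ⊢  111[odd]□ (head at position 3)
Step 4: δ(odd, □) = (qR, □, R)  ⊢  111□[qR]□ (head at position 4)
Tape after 4 steps (ignoring surrounding blanks): 111

Final answer: Tape: 111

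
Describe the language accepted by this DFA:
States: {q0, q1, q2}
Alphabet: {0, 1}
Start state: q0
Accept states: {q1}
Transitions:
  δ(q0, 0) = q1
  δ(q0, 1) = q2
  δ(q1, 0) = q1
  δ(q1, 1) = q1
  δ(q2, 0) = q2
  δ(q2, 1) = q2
Analyzing the DFA structure:
Start state: q0
Accept states: {q1}
Interpreting what each state remembers (checking against the transitions):
  q0: nothing has been read yet
  q1: the first symbol was 0
  q2: the first symbol was 1 (trap state)
  δ(q0, 0): in q0 (nothing has been read yet), after reading 0 we have: the first symbol was 0 → q1
  δ(q0, 1): in q0 (nothing has been read yet), after reading 1 we have: the first symbol was 1 (trap state) → q2
  δ(q1, 0): in q1 (the first symbol was 0), after reading 0 we have: the first symbol was 0 → q1
  δ(q1, 1): in q1 (the first symbol was 0), after reading 1 we have: the first symbol was 0 → q1
  δ(q2, 0): in q2 (the first symbol was 1 (trap state)), after reading 0 we have: the first symbol was 1 (trap state) → q2
  δ(q2, 1): in q2 (the first symbol was 1 (trap state)), after reading 1 we have: the first symbol was 1 (trap state) → q2
A string is accepted iff it ends in {q1}, i.e. the first symbol was 0.
Language: All binary strings starting with 0

Final answer: All binary strings starting with 0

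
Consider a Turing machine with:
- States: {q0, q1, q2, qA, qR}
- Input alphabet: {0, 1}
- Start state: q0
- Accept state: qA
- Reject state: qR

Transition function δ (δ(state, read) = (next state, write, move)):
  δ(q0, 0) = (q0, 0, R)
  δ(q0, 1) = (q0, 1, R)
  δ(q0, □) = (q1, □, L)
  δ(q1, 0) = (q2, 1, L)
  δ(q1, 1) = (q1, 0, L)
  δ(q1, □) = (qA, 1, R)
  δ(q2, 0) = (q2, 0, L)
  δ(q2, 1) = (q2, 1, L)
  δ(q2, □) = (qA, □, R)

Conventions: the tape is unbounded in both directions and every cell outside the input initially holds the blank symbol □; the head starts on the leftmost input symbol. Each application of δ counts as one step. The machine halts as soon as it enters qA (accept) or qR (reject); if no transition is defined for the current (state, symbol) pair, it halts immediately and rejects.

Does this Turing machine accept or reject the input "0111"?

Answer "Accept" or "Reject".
Step 0: [q0]0111 (head at position 0)
Step 1: δ(q0, 0) = (q0, 0, R)  ⊢  0[q0]111 (head at position 1)
Step 2: δ(q0, 1) = (q0, 1, R)  ⊢  01[q0]11 (head at position 2)
Step 3: δ(q0, 1) = (q0, 1, R)  ⊢  011[q0]1 (head at position 3)
Step 4: δ(q0, 1) = (q0, 1, R)  ⊢  0111[q0]□ (head at position 4)
Step 5: δ(q0, □) = (q1, □, L)  ⊢  011[q1]1□ (head at position 3)
Step 6: δ(q1, 1) = (q1, 0, L)  ⊢  01[q1]10□ (head at position 2)
Step 7: δ(q1, 1) = (q1, 0, L)  ⊢  0[q1]100□ (head at position 1)
Step 8: δ(q1, 1) = (q1, 0, L)  ⊢  [q1]0000□ (head at position 0)
Step 9: δ(q1, 0) = (q2, 1, L)  ⊢  [q2]□1000□ (head at position -1)
Step 10: δ(q2, □) = (qA, □, R)  ⊢  □[qA]1000□ (head at position 0)
The machine is in qA, so it halts and accepts.

Final answer: Accept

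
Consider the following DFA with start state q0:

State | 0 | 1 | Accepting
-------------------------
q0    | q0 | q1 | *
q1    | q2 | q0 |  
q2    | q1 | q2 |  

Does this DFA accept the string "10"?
Start in q0.
Read '1': q0 → q1
Read '0': q1 → q2
Final state q2 is not accepting, so the string is rejected.

Final answer: No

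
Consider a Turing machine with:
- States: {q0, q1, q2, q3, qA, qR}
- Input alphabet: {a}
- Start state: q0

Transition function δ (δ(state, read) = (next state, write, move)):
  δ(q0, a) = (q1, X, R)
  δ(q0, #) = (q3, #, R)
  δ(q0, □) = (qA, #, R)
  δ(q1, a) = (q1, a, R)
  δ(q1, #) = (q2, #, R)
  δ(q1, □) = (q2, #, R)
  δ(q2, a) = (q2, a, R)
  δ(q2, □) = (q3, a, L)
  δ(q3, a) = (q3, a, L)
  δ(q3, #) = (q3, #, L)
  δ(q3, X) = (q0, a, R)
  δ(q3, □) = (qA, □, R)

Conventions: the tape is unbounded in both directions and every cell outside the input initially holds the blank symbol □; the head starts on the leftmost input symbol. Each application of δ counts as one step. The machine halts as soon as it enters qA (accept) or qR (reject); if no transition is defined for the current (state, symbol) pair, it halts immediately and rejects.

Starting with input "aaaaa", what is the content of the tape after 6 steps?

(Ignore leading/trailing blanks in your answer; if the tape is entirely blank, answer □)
Step 0: [q0]aaaaa (head at position 0)
Step 1: δ(q0, a) = (q1, X, R)  ⊢  X[q1]aaaa (head at position 1)
Step 2: δ(q1, a) = (q1, a, R)  ⊢  Xa[q1]aaa (head at position 2)
Step 3: δ(q1, a) = (q1, a, R)  ⊢  Xaa[q1]aa (head at position 3)
Step 4: δ(q1, a) = (q1, a, R)  ⊢  Xaaa[q1]a (head at position 4)
Step 5: δ(q1, a) = (q1, a, R)  ⊢  Xaaaa[q1]□ (head at position 5)
Step 6: δ(q1, □) = (q2, #, R)  ⊢  Xaaaa#[q2]□ (head at position 6)
Tape after 6 steps (ignoring surrounding blanks): Xaaaa#

Final answer: Tape: Xaaaa#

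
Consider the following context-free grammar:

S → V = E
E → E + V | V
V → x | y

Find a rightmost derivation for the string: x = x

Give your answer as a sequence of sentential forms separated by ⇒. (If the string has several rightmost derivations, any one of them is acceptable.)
Start with S.
Step 1: the rightmost non-terminal is S; apply S → V = E:  V = E
Step 2: the rightmost non-terminal is E; apply E → V:  V = V
Step 3: the rightmost non-terminal is V; apply V → x:  V = x
Step 4: the rightmost non-terminal is V; apply V → x:  x = x

Final answer: S ⇒ V = E ⇒ V = V ⇒ V = x ⇒ x = x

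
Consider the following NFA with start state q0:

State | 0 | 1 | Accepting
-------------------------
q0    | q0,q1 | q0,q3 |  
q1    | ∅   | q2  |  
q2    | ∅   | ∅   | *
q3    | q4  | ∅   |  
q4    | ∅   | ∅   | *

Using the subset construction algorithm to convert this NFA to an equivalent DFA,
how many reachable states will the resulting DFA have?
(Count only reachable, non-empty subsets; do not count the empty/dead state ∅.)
Start subset: {q0}
{q0}: on 0 → {q0, q1}, on 1 → {q0, q3}
{q0, q1}: on 0 → {q0, q1}, on 1 → {q0, q2, q3}
{q0, q3}: on 0 → {q0, q1, q4}, on 1 → {q0, q3}
{q0, q2, q3}: on 0 → {q0, q1, q4}, on 1 → {q0, q3}
{q0, q1, q4}: on 0 → {q0, q1}, on 1 → {q0, q2, q3}
Reachable non-empty subsets: {q0}, {q0, q1}, {q0, q3}, {q0, q2, q3}, {q0, q1, q4} — 5 in total.

Final answer: 5 states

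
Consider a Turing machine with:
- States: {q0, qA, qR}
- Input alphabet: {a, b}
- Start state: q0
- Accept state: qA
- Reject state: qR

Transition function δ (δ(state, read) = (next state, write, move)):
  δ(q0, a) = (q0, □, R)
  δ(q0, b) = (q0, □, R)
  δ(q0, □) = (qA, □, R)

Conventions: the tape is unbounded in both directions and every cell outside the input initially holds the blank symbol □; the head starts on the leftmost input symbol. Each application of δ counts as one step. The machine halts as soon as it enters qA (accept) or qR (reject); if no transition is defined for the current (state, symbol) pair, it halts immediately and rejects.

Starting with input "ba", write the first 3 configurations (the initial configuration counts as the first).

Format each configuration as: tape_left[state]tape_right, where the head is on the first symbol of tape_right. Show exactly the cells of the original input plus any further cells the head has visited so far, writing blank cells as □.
Step 0: [q0]ba (head at position 0)
Step 1: δ(q0, b) = (q0, □, R)  ⊢  □[q0]a (head at position 1)
Step 2: δ(q0, a) = (q0, □, R)  ⊢  □□[q0]□ (head at position 2)

Final answer: [q0]ba ⊢ □[q0]a ⊢ □□[q0]□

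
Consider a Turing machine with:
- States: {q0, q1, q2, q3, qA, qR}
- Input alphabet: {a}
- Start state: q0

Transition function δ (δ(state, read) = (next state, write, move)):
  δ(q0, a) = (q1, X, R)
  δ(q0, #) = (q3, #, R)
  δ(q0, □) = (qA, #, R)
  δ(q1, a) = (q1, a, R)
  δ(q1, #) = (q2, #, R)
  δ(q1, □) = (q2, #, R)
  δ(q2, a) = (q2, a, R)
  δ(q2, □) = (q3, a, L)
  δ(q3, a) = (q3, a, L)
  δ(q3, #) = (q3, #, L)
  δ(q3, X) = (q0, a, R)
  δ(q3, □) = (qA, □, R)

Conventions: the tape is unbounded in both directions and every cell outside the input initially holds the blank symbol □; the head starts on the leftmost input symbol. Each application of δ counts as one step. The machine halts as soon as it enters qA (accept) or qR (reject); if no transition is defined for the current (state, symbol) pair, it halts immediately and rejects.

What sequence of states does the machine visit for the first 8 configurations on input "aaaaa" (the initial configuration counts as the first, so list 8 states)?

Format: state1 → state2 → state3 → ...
Step 0: [q0]aaaaa (head at position 0)
Step 1: δ(q0, a) = (q1, X, R)  ⊢  X[q1]aaaa (head at position 1)
Step 2: δ(q1, a) = (q1, a, R)  ⊢  Xa[q1]aaa (head at position 2)
Step 3: δ(q1, a) = (q1, a, R)  ⊢  Xaa[q1]aa (head at position 3)
Step 4: δ(q1, a) = (q1, a, R)  ⊢  Xaaa[q1]a (head at position 4)
Step 5: δ(q1, a) = (q1, a, R)  ⊢  Xaaaa[q1]□ (head at position 5)
Step 6: δ(q1, □) = (q2, #, R)  ⊢  Xaaaa#[q2]□ (head at position 6)
Step 7: δ(q2, □) = (q3, a, L)  ⊢  Xaaaa[q3]#a (head at position 5)
Reading off the states of these 8 configurations: q0 → q1 → q1 → q1 → q1 → q1 → q2 → q3

Final answer: q0 → q1 → q1 → q1 → q1 → q1 → q2 → q3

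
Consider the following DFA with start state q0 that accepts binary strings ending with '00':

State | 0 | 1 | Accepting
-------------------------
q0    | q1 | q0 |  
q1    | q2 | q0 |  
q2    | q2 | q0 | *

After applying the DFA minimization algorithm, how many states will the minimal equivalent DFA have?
All 3 states are reachable from q0, so none can be removed as unreachable.
Table-filling: first mark every (accepting, non-accepting) pair as distinguishable (accepting: {q2}; non-accepting: {q0, q1}).
Round 1: (q0, q1) on '0' go to q1 and q2, already distinguishable → mark.
Every pair of states is distinguishable, so the DFA is already minimal.
Equivalence classes: {q0}, {q1}, {q2} → 3 states.

Final answer: 3 states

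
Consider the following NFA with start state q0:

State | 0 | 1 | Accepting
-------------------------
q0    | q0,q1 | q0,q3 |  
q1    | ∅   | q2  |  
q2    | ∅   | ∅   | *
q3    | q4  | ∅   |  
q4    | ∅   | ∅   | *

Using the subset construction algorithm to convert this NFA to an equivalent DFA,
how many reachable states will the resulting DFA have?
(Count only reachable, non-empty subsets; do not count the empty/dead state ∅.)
Start subset: {q0}
{q0}: on 0 → {q0, q1}, on 1 → {q0, q3}
{q0, q1}: on 0 → {q0, q1}, on 1 → {q0, q2, q3}
{q0, q3}: on 0 → {q0, q1, q4}, on 1 → {q0, q3}
{q0, q2, q3}: on 0 → {q0, q1, q4}, on 1 → {q0, q3}
{q0, q1, q4}: on 0 → {q0, q1}, on 1 → {q0, q2, q3}
Reachable non-empty subsets: {q0}, {q0, q1}, {q0, q3}, {q0, q2, q3}, {q0, q1, q4} — 5 in total.

Final answer: 5 states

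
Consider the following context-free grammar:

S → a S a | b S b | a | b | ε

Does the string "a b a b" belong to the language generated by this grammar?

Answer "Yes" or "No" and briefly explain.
Every production places the same symbol at both ends (or yields a single symbol / ε), so every derived string is a palindrome. a b a b reversed is b a b a ≠ a b a b, so it is not a palindrome and cannot be derived (already the first step fails: the string starts with a but ends with b, so neither S → a S a nor S → b S b fits).

Final answer: No - no valid derivation exists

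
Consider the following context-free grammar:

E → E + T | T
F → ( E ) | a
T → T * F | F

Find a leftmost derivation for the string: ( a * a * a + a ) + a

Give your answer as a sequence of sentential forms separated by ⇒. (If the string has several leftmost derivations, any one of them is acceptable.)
Start with E.
Step 1: the leftmost non-terminal is E; apply E → E + T:  E + T
Step 2: the leftmost non-terminal is E; apply E → T:  T + T
Step 3: the leftmost non-terminal is T; apply T → F:  F + T
Step 4: the leftmost non-terminal is F; apply F → ( E ):  ( E ) + T
Step 5: the leftmost non-terminal is E; apply E → E + T:  ( E + T ) + T
Step 6: the leftmost non-terminal is E; apply E → T:  ( T + T ) + T
Step 7: the leftmost non-terminal is T; apply T → T * F:  ( T * F + T ) + T
Step 8: the leftmost non-terminal is T; apply T → T * F:  ( T * F * F + T ) + T
Step 9: the leftmost non-terminal is T; apply T → F:  ( F * F * F + T ) + T
Step 10: the leftmost non-terminal is F; apply F → a:  ( a * F * F + T ) + T
Step 11: the leftmost non-terminal is F; apply F → a:  ( a * a * F + T ) + T
Step 12: the leftmost non-terminal is F; apply F → a:  ( a * a * a + T ) + T
Step 13: the leftmost non-terminal is T; apply T → F:  ( a * a * a + F ) + T
Step 14: the leftmost non-terminal is F; apply F → a:  ( a * a * a + a ) + T
Step 15: the leftmost non-terminal is T; apply T → F:  ( a * a * a + a ) + F
Step 16: the leftmost non-terminal is F; apply F → a:  ( a * a * a + a ) + a

Final answer: E ⇒ E + T ⇒ T + T ⇒ F + T ⇒ ( E ) + T ⇒ ( E + T ) + T ⇒ ( T + T ) + T ⇒ ( T * F + T ) + T ⇒ ( T * F * F + T ) + T ⇒ ( F * F * F + T ) + T ⇒ ( a * F * F + T ) + T ⇒ ( a * a * F + T ) + T ⇒ ( a * a * a + T ) + T ⇒ ( a * a * a + F ) + T ⇒ ( a * a * a + a ) + T ⇒ ( a * a * a + a ) + F ⇒ ( a * a * a + a ) + a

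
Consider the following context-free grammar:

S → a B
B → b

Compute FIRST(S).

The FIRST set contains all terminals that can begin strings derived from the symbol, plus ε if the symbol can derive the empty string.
S has the single production S → a B, whose right-hand side begins with the terminal a. So FIRST(S) = {a}.

Final answer: {a}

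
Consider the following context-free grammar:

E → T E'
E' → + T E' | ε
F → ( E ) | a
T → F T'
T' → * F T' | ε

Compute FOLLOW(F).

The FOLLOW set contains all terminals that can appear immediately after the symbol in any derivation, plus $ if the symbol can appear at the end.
Useful FIRST sets: FIRST(E') = {+, ε}, FIRST(T') = {*, ε} (both E' and T' are nullable).
FOLLOW(E): E is the start symbol → $; E appears in F → ( E ) followed by ')' → FOLLOW(E) = {), $}.
FOLLOW(E'): E' appears at the right end of E → T E' and of E' → + T E', so FOLLOW(E') ⊇ FOLLOW(E) (the second occurrence adds nothing new). FOLLOW(E') = {), $}.
FOLLOW(T): in E → T E' and E' → + T E', T is followed by E': add FIRST(E') minus ε = {+}; since E' is nullable, also add FOLLOW(E) and FOLLOW(E') = {), $}. FOLLOW(T) = {+, ), $}.
FOLLOW(T'): T' appears at the right end of T → F T' and of T' → * F T', so FOLLOW(T') = FOLLOW(T) = {+, ), $}.
FOLLOW(F): in T → F T' and T' → * F T', F is followed by T': add FIRST(T') minus ε = {*}; since T' is nullable, also add FOLLOW(T) and FOLLOW(T') = {+, ), $}. FOLLOW(F) = {*, +, ), $}.

Final answer: {$, ), *, +}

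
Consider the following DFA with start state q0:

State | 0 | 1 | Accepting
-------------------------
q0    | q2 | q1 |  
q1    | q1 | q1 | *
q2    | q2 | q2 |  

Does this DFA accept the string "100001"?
Start in q0.
Read '1': q0 → q1
Read '0': q1 → q1
Read '0': q1 → q1
Read '0': q1 → q1
Read '0': q1 → q1
Read '1': q1 → q1
Final state q1 is accepting, so the string is accepted.

Final answer: Yes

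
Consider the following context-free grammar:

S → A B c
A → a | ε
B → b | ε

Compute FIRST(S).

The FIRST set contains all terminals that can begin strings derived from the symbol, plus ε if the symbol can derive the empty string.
FIRST(A) = {a, ε} (A → a | ε) and FIRST(B) = {b, ε} (B → b | ε).
For S → A B c: add FIRST(A) minus ε = {a}; A is nullable, so also add FIRST(B) minus ε = {b}; B is nullable too, so also add FIRST(c) = {c}. The terminal c is never erased, so S is not nullable and ε is not included.
FIRST(S) = {a, b, c}.

Final answer: {a, b, c}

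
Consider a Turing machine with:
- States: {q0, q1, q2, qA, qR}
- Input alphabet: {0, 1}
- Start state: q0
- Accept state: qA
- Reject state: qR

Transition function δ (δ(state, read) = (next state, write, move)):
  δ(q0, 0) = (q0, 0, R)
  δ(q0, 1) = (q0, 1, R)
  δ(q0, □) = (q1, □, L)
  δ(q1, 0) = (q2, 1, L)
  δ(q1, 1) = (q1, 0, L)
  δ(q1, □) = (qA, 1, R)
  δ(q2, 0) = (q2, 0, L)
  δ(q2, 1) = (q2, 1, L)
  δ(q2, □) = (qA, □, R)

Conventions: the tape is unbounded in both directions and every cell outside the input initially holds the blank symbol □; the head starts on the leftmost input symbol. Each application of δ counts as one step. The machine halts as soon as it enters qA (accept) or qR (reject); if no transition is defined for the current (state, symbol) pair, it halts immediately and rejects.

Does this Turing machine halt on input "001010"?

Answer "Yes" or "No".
Step 0: [q0]001010 (head at position 0)
Step 1: δ(q0, 0) = (q0, 0, R)  ⊢  0[q0]01010 (head at position 1)
Step 2: δ(q0, 0) = (q0, 0, R)  ⊢  00[q0]1010 (head at position 2)
Step 3: δ(q0, 1) = (q0, 1, R)  ⊢  001[q0]010 (head at position 3)
Step 4: δ(q0, 0) = (q0, 0, R)  ⊢  0010[q0]10 (head at position 4)
Step 5: δ(q0, 1) = (q0, 1, R)  ⊢  00101[q0]0 (head at position 5)
Step 6: δ(q0, 0) = (q0, 0, R)  ⊢  001010[q0]□ (head at position 6)
Step 7: δ(q0, □) = (q1, □, L)  ⊢  00101[q1]0□ (head at position 5)
Step 8: δ(q1, 0) = (q2, 1, L)  ⊢  0010[q2]11□ (head at position 4)
Step 9: δ(q2, 1) = (q2, 1, L)  ⊢  001[q2]011□ (head at position 3)
Step 10: δ(q2, 0) = (q2, 0, L)  ⊢  00[q2]1011□ (head at position 2)
Step 11: δ(q2, 1) = (q2, 1, L)  ⊢  0[q2]01011□ (head at position 1)
Step 12: δ(q2, 0) = (q2, 0, L)  ⊢  [q2]001011□ (head at position 0)
Step 13: δ(q2, 0) = (q2, 0, L)  ⊢  [q2]□001011□ (head at position -1)
Step 14: δ(q2, □) = (qA, □, R)  ⊢  □[qA]001011□ (head at position 0)
The machine is in qA, so it halts and accepts.
It halts after 14 steps.

Final answer: Yes - halts after 14 steps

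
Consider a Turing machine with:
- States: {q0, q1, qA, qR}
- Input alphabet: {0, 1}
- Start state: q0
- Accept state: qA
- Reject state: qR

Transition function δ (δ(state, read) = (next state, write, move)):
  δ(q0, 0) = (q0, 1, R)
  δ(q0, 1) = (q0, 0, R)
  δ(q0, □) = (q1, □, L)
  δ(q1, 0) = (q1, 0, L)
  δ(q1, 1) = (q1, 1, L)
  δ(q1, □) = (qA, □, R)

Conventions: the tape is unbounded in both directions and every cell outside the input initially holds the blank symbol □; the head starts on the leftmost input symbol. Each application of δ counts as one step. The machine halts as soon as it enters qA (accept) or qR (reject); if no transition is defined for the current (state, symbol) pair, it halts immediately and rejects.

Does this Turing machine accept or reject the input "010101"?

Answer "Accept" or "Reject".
Step 0: [q0]010101 (head at position 0)
Step 1: δ(q0, 0) = (q0, 1, R)  ⊢  1[q0]10101 (head at position 1)
Step 2: δ(q0, 1) = (q0, 0, R)  ⊢  10[q0]0101 (head at position 2)
Step 3: δ(q0, 0) = (q0, 1, R)  ⊢  101[q0]101 (head at position 3)
Step 4: δ(q0, 1) = (q0, 0, R)  ⊢  1010[q0]01 (head at position 4)
Step 5: δ(q0, 0) = (q0, 1, R)  ⊢  10101[q0]1 (head at position 5)
Step 6: δ(q0, 1) = (q0, 0, R)  ⊢  101010[q0]□ (head at position 6)
Step 7: δ(q0, □) = (q1, □, L)  ⊢  10101[q1]0□ (head at position 5)
Step 8: δ(q1, 0) = (q1, 0, L)  ⊢  1010[q1]10□ (head at position 4)
Step 9: δ(q1, 1) = (q1, 1, L)  ⊢  101[q1]010□ (head at position 3)
Step 10: δ(q1, 0) = (q1, 0, L)  ⊢  10[q1]1010□ (head at position 2)
Step 11: δ(q1, 1) = (q1, 1, L)  ⊢  1[q1]01010□ (head at position 1)
Step 12: δ(q1, 0) = (q1, 0, L)  ⊢  [q1]101010□ (head at position 0)
Step 13: δ(q1, 1) = (q1, 1, L)  ⊢  [q1]□101010□ (head at position -1)
Step 14: δ(q1, □) = (qA, □, R)  ⊢  □[qA]101010□ (head at position 0)
The machine is in qA, so it halts and accepts.

Final answer: Accept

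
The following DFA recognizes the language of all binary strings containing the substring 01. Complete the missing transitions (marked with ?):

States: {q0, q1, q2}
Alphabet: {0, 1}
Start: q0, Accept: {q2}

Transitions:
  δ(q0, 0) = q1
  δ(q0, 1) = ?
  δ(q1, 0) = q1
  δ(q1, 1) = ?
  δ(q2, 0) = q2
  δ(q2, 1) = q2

What each state remembers (consistent with the given transitions and accept states):
  q0: 01 not seen yet and the last symbol was not 0
  q1: 01 not seen yet and the last symbol was 0
  q2: the substring 01 has already been seen
Filling in the missing entries:
  δ(q0, 1): in q0 (01 not seen yet and the last symbol was not 0), after reading 1 we have: 01 not seen yet and the last symbol was not 0 → q0
  δ(q1, 1): in q1 (01 not seen yet and the last symbol was 0), after reading 1 we have: the substring 01 has already been seen → q2

Final answer: δ(q0, 1) = q0; δ(q1, 1) = q2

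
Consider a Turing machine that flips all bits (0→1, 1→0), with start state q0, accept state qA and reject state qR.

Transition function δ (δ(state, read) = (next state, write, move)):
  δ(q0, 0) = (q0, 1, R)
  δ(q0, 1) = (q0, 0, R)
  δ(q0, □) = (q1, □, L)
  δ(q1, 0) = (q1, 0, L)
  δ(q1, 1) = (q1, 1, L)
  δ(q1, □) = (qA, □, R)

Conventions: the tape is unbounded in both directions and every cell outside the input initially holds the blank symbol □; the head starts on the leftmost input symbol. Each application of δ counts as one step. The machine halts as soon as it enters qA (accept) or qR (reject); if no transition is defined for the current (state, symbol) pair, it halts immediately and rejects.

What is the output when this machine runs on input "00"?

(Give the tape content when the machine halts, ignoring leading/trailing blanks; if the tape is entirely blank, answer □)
Step 0: [q0]00 (head at position 0)
Step 1: δ(q0, 0) = (q0, 1, R)  ⊢  1[q0]0 (head at position 1)
Step 2: δ(q0, 0) = (q0, 1, R)  ⊢  11[q0]□ (head at position 2)
Step 3: δ(q0, □) = (q1, □, L)  ⊢  1[q1]1□ (head at position 1)
Step 4: δ(q1, 1) = (q1, 1, L)  ⊢  [q1]11□ (head at position 0)
Step 5: δ(q1, 1) = (q1, 1, L)  ⊢  [q1]□11□ (head at position -1)
Step 6: δ(q1, □) = (qA, □, R)  ⊢  □[qA]11□ (head at position 0)
The machine is in qA, so it halts and accepts.
Tape content when halted (ignoring surrounding blanks): 11

Final answer: Output: 11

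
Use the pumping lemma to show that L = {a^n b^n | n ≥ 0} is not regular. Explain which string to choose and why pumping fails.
Language: L = {a^n b^n | n ≥ 0} (equal numbers of a's followed by b's)
Step 1: Assume for contradiction that L is regular, with pumping length p.
Step 2: Choose s = a^p b^p. Then s ∈ L (it has p a's followed by p b's) and |s| ≥ p.
Step 3: Consider any decomposition s = xyz with |xy| ≤ p and |y| > 0. Since |xy| ≤ p and the first p symbols of s are all a's, y = a^k for some k with 1 ≤ k ≤ p.
Step 4: Pumping up (i = 2): xy²z = a^(p+k) b^p, which has more a's than b's, so xy²z ∉ L.
This contradicts the pumping lemma, so L is not regular.

Final answer: Choose s = a^p b^p. Since |xy| ≤ p, y = a^k with k ≥ 1. Then xy²z = a^(p+k) b^p ∉ L.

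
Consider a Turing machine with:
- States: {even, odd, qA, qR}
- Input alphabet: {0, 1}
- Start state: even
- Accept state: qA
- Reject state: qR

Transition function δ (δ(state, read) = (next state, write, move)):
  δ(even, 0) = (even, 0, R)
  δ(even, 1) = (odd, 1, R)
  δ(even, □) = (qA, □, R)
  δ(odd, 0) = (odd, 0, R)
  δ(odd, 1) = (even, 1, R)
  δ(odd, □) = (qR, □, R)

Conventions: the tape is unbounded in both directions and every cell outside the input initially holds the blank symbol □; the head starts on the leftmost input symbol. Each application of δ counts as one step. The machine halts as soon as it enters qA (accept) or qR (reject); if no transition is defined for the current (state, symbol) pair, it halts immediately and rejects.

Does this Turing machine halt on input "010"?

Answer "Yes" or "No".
Step 0: [even]010 (head at position 0)
Step 1: δ(even, 0) = (even, 0, R)  ⊢  0[even]10 (head at position 1)
Step 2: δ(even, 1) = (odd, 1, R)  ⊢  01[odd]0 (head at position 2)
Step 3: δ(odd, 0) = (odd, 0, R)  ⊢  010[odd]□ (head at position 3)
Step 4: δ(odd, □) = (qR, □, R)  ⊢  010□[qR]□ (head at position 4)
The machine is in qR, so it halts and rejects.
It halts after 4 steps.

Final answer: Yes - halts after 4 steps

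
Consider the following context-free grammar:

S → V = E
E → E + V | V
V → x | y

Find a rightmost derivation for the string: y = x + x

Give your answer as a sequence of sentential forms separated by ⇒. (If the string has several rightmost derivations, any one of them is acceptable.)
Start with S.
Step 1: the rightmost non-terminal is S; apply S → V = E:  V = E
Step 2: the rightmost non-terminal is E; apply E → E + V:  V = E + V
Step 3: the rightmost non-terminal is V; apply V → x:  V = E + x
Step 4: the rightmost non-terminal is E; apply E → V:  V = V + x
Step 5: the rightmost non-terminal is V; apply V → x:  V = x + x
Step 6: the rightmost non-terminal is V; apply V → y:  y = x + x

Final answer: S ⇒ V = E ⇒ V = E + V ⇒ V = E + x ⇒ V = V + x ⇒ V = x + x ⇒ y = x + x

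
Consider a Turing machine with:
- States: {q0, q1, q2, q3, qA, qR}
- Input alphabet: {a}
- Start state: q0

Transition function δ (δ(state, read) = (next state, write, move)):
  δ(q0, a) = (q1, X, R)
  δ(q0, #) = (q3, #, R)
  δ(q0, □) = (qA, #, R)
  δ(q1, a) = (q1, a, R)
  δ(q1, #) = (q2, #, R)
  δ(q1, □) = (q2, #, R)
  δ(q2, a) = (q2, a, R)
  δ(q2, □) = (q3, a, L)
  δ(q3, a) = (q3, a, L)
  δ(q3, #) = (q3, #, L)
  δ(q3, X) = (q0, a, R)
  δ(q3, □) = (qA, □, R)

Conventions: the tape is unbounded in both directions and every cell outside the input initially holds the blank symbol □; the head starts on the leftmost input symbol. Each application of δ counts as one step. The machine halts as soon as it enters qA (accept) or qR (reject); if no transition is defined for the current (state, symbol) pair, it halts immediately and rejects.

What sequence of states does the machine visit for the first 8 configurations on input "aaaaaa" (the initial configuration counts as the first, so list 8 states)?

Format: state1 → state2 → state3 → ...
Step 0: [q0]aaaaaa (head at position 0)
Step 1: δ(q0, a) = (q1, X, R)  ⊢  X[q1]aaaaa (head at position 1)
Step 2: δ(q1, a) = (q1, a, R)  ⊢  Xa[q1]aaaa (head at position 2)
Step 3: δ(q1, a) = (q1, a, R)  ⊢  Xaa[q1]aaa (head at position 3)
Step 4: δ(q1, a) = (q1, a, R)  ⊢  Xaaa[q1]aa (head at position 4)
Step 5: δ(q1, a) = (q1, a, R)  ⊢  Xaaaa[q1]a (head at position 5)
Step 6: δ(q1, a) = (q1, a, R)  ⊢  Xaaaaa[q1]□ (head at position 6)
Step 7: δ(q1, □) = (q2, #, R)  ⊢  Xaaaaa#[q2]□ (head at position 7)
Reading off the states of these 8 configurations: q0 → q1 → q1 → q1 → q1 → q1 → q1 → q2

Final answer: q0 → q1 → q1 → q1 → q1 → q1 → q1 → q2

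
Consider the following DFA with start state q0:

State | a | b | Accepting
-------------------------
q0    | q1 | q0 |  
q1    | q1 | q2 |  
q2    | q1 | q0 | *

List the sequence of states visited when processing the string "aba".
q0 → q1 → q2 → q1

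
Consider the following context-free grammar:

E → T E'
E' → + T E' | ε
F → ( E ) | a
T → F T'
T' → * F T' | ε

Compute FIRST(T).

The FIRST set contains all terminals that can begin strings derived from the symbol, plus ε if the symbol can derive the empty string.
FIRST(F): F → ( E ) contributes '(' and F → a contributes 'a', so FIRST(F) = {(, a}. F is not nullable.
FIRST(T): T → F T' begins with F, and F is not nullable, so FIRST(T) = FIRST(F) = {(, a}.

Final answer: {(, a}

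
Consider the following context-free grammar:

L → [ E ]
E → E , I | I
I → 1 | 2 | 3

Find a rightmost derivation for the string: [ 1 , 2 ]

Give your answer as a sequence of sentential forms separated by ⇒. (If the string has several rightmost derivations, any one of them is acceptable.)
Start with L.
Step 1: the rightmost non-terminal is L; apply L → [ E ]:  [ E ]
Step 2: the rightmost non-terminal is E; apply E → E , I:  [ E , I ]
Step 3: the rightmost non-terminal is I; apply I → 2:  [ E , 2 ]
Step 4: the rightmost non-terminal is E; apply E → I:  [ I , 2 ]
Step 5: the rightmost non-terminal is I; apply I → 1:  [ 1 , 2 ]

Final answer: L ⇒ [ E ] ⇒ [ E , I ] ⇒ [ E , 2 ] ⇒ [ I , 2 ] ⇒ [ 1 , 2 ]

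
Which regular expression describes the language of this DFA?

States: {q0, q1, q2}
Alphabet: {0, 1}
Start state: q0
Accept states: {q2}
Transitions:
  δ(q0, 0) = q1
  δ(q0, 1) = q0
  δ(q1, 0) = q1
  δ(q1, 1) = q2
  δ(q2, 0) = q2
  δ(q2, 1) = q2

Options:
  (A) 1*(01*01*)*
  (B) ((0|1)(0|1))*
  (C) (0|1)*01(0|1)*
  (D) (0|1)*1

Testing sample strings against the DFA:
  '001' -> accepted
  '10' -> rejected
  '101' -> accepted
  '001' -> accepted
Checking each option for a counterexample:
  (A) 1*(01*01*)*: ε is rejected by the DFA but matches the regex → eliminated
  (B) ((0|1)(0|1))*: ε is rejected by the DFA but matches the regex → eliminated
  (C) (0|1)*01(0|1)*: agrees with the DFA on all strings of length ≤ 4
  (D) (0|1)*1: '1' is rejected by the DFA but matches the regex → eliminated
Only (C) (0|1)*01(0|1)* is consistent with the DFA.

Final answer: (C) (0|1)*01(0|1)*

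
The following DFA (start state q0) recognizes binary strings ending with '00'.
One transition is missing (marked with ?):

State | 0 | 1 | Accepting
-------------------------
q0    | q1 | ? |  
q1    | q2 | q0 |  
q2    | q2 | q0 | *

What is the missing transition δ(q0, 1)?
q0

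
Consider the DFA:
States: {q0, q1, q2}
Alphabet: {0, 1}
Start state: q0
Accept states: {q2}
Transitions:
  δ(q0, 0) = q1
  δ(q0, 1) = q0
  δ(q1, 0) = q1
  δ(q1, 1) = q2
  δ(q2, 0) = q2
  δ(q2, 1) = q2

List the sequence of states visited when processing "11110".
Starting at q0
Read '1': q0 -> q0
Read '1': q0 -> q0
Read '1': q0 -> q0
Read '1': q0 -> q0
Read '0': q0 -> q1

Final answer: q0 -> q0 -> q0 -> q0 -> q0 -> q1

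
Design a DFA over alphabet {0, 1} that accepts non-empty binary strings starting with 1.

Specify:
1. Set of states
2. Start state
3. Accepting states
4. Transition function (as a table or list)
One valid DFA (any DFA recognizing the same language is acceptable):
States: {q0, q1, q2}
Start: q0
Accepting: {q1}
Transitions (accepting states marked with *):
State | 0 | 1 | Accepting
-------------------------
q0    | q2 | q1 |  
q1    | q1 | q1 | *
q2    | q2 | q2 |  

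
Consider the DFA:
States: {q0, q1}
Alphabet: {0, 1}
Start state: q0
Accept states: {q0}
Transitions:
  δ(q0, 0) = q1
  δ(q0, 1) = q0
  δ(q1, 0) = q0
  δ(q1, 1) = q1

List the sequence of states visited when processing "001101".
Starting at q0
Read '0': q0 -> q1
Read '0': q1 -> q0
Read '1': q0 -> q0
Read '1': q0 -> q0
Read '0': q0 -> q1
Read '1': q1 -> q1

Final answer: q0 -> q1 -> q0 -> q0 -> q0 -> q1 -> q1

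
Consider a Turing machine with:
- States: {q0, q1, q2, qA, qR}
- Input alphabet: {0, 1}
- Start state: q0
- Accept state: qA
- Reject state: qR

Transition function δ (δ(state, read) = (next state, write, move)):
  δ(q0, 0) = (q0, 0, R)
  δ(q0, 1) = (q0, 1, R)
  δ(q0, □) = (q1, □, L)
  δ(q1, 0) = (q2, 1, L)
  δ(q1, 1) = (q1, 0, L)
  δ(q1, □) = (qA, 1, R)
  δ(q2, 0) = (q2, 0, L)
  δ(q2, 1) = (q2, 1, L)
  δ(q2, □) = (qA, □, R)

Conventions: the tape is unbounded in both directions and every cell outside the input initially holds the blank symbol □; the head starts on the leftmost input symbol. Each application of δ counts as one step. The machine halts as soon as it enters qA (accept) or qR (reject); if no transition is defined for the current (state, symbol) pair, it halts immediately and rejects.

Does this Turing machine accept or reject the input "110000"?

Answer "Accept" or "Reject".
Step 0: [q0]110000 (head at position 0)
Step 1: δ(q0, 1) = (q0, 1, R)  ⊢  1[q0]10000 (head at position 1)
Step 2: δ(q0, 1) = (q0, 1, R)  ⊢  11[q0]0000 (head at position 2)
Step 3: δ(q0, 0) = (q0, 0, R)  ⊢  110[q0]000 (head at position 3)
Step 4: δ(q0, 0) = (q0, 0, R)  ⊢  1100[q0]00 (head at position 4)
Step 5: δ(q0, 0) = (q0, 0, R)  ⊢  11000[q0]0 (head at position 5)
Step 6: δ(q0, 0) = (q0, 0, R)  ⊢  110000[q0]□ (head at position 6)
Step 7: δ(q0, □) = (q1, □, L)  ⊢  11000[q1]0□ (head at position 5)
Step 8: δ(q1, 0) = (q2, 1, L)  ⊢  1100[q2]01□ (head at position 4)
Step 9: δ(q2, 0) = (q2, 0, L)  ⊢  110[q2]001□ (head at position 3)
Step 10: δ(q2, 0) = (q2, 0, L)  ⊢  11[q2]0001□ (head at position 2)
Step 11: δ(q2, 0) = (q2, 0, L)  ⊢  1[q2]10001□ (head at position 1)
Step 12: δ(q2, 1) = (q2, 1, L)  ⊢  [q2]110001□ (head at position 0)
Step 13: δ(q2, 1) = (q2, 1, L)  ⊢  [q2]□110001□ (head at position -1)
Step 14: δ(q2, □) = (qA, □, R)  ⊢  □[qA]110001□ (head at position 0)
The machine is in qA, so it halts and accepts.

Final answer: Accept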